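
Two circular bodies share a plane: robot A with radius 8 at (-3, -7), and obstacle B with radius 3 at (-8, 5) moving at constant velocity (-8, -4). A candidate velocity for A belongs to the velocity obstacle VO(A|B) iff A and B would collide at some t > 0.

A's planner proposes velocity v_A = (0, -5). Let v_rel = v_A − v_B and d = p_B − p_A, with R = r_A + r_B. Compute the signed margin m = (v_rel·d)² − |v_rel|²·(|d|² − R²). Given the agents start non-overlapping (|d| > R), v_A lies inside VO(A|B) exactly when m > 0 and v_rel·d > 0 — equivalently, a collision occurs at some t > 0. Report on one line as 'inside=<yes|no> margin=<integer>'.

d = (-5, 12),  |d|² = 169;  R = 8+3 = 11,  c = 169−11² = 48
v_rel = (8, -1),  |v_rel|² = 65;  v_rel·d = (8)·(-5) + (-1)·(12) = -52
65·t² + 104·t + 48 = 0  ⇒  m = (-52)² − 65·48 = -416
m = -416 < 0,  v_rel·d = -52 < 0  ⇒  outside

inside=no margin=-416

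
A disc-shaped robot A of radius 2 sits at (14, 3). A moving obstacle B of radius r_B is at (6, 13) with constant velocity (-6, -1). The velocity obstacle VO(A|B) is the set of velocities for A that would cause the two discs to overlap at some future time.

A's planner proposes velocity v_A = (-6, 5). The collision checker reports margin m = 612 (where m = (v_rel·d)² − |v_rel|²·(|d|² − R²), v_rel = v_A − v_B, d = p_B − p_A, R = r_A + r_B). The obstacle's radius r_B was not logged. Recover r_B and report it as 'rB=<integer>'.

m = 612
d = (-8, 10);  v_rel = (0, 6),  |v_rel|² = 36
v_rel×d = (0)·(10) − (6)·(-8) = 48
since m = R²·36 − 48²:  R² = (2304 + 612) / 36 = 81
R = √81 = 9  ⇒  r_B = 9 − 2 = 7

rB=7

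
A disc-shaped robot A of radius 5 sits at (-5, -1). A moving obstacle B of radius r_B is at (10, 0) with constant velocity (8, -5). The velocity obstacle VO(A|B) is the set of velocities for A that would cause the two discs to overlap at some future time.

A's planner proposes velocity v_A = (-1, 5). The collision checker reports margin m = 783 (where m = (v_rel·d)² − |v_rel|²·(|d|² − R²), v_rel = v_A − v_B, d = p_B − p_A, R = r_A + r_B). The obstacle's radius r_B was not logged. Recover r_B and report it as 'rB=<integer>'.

m = 783
d = (15, 1);  v_rel = (-9, 10),  |v_rel|² = 181
v_rel×d = (-9)·(1) − (10)·(15) = -159
since m = R²·181 − (-159)²:  R² = (25281 + 783) / 181 = 144
R = √144 = 12  ⇒  r_B = 12 − 5 = 7

rB=7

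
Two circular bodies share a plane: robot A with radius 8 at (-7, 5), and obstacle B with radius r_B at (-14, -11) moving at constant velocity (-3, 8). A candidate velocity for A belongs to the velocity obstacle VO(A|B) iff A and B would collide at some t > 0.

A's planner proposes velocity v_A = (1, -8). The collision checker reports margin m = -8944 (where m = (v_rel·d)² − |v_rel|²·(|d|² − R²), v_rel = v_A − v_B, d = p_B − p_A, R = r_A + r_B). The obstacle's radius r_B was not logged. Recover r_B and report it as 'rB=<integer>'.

m = -8944
d = (-7, -16);  v_rel = (4, -16),  |v_rel|² = 272
v_rel×d = (4)·(-16) − (-16)·(-7) = -176
since m = R²·272 − (-176)²:  R² = (30976 + -8944) / 272 = 81
R = √81 = 9  ⇒  r_B = 9 − 8 = 1

rB=1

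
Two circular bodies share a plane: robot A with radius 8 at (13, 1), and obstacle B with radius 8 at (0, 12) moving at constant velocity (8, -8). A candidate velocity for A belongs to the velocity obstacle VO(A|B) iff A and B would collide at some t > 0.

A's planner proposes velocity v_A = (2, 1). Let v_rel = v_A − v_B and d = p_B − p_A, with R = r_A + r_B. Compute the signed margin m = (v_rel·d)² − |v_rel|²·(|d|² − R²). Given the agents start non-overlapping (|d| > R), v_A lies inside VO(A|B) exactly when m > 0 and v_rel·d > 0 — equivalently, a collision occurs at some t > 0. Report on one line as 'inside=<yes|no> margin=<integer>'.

d = (-13, 11),  |d|² = 290;  R = 8+8 = 16,  c = 290−16² = 34
v_rel = (-6, 9),  |v_rel|² = 117;  v_rel·d = (-6)·(-13) + (9)·(11) = 177
117·t² − 354·t + 34 = 0  ⇒  m = 177² − 117·34 = 27351
m = 27351 > 0,  v_rel·d = 177 > 0  ⇒  inside

inside=yes margin=27351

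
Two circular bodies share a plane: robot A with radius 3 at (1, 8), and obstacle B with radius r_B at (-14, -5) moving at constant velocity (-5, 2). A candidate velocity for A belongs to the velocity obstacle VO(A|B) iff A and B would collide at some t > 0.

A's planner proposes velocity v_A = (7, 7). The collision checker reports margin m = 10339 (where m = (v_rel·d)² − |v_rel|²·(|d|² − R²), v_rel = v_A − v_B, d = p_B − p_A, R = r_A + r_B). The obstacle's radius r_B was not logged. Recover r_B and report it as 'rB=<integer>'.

m = 10339
d = (-15, -13);  v_rel = (12, 5),  |v_rel|² = 169
v_rel×d = (12)·(-13) − (5)·(-15) = -81
since m = R²·169 − (-81)²:  R² = (6561 + 10339) / 169 = 100
R = √100 = 10  ⇒  r_B = 10 − 3 = 7

rB=7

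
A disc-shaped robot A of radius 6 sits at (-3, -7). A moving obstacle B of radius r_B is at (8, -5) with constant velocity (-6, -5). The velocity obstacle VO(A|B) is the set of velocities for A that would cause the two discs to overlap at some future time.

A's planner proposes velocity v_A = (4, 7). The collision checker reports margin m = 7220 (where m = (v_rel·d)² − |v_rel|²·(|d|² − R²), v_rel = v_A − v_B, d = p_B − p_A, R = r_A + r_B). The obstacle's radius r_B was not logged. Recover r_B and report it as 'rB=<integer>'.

m = 7220
d = (11, 2);  v_rel = (10, 12),  |v_rel|² = 244
v_rel×d = (10)·(2) − (12)·(11) = -112
since m = R²·244 − (-112)²:  R² = (12544 + 7220) / 244 = 81
R = √81 = 9  ⇒  r_B = 9 − 6 = 3

rB=3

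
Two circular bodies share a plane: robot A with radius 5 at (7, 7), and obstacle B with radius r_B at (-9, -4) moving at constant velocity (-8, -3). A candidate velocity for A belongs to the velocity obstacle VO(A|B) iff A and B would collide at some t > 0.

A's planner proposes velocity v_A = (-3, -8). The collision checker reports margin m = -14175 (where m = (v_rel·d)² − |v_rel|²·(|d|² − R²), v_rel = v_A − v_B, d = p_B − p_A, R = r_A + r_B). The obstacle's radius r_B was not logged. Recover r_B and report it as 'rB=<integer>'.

m = -14175
d = (-16, -11);  v_rel = (5, -5),  |v_rel|² = 50
v_rel×d = (5)·(-11) − (-5)·(-16) = -135
since m = R²·50 − (-135)²:  R² = (18225 + -14175) / 50 = 81
R = √81 = 9  ⇒  r_B = 9 − 5 = 4

rB=4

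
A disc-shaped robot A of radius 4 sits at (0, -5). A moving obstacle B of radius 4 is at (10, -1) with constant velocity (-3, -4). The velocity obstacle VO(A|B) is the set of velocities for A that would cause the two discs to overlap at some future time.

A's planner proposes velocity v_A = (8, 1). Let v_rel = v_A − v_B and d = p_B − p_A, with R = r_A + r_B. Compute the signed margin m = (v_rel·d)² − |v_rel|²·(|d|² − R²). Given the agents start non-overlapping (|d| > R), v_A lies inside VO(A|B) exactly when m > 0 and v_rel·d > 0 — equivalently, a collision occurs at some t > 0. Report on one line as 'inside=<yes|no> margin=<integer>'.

d = (10, 4),  |d|² = 116;  R = 4+4 = 8,  c = 116−8² = 52
v_rel = (11, 5),  |v_rel|² = 146;  v_rel·d = (11)·(10) + (5)·(4) = 130
146·t² − 260·t + 52 = 0  ⇒  m = 130² − 146·52 = 9308
m = 9308 > 0,  v_rel·d = 130 > 0  ⇒  inside

inside=yes margin=9308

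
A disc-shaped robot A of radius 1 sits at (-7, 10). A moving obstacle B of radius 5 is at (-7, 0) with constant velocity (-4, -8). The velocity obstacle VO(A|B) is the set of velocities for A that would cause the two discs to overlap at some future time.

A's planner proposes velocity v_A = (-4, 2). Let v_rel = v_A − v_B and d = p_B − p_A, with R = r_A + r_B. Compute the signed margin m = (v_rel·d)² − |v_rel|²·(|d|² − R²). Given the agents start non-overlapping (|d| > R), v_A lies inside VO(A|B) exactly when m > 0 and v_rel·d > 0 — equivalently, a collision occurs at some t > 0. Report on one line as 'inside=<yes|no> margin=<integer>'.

d = (0, -10),  |d|² = 100;  R = 1+5 = 6,  c = 100−6² = 64
v_rel = (0, 10),  |v_rel|² = 100;  v_rel·d = (0)·(0) + (10)·(-10) = -100
100·t² + 200·t + 64 = 0  ⇒  m = (-100)² − 100·64 = 3600
m = 3600 > 0,  v_rel·d = -100 < 0  ⇒  outside

inside=no margin=3600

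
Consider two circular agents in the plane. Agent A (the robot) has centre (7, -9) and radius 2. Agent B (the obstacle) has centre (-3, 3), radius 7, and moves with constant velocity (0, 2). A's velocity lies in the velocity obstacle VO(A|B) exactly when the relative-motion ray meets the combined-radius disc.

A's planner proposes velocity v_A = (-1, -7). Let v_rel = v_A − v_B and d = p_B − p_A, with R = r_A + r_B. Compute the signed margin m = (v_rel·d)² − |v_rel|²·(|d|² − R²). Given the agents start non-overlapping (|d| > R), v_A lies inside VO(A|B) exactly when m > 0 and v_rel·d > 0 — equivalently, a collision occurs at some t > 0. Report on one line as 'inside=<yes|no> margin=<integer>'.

d = (-10, 12),  |d|² = 244;  R = 2+7 = 9,  c = 244−9² = 163
v_rel = (-1, -9),  |v_rel|² = 82;  v_rel·d = (-1)·(-10) + (-9)·(12) = -98
82·t² + 196·t + 163 = 0  ⇒  m = (-98)² − 82·163 = -3762
m = -3762 < 0,  v_rel·d = -98 < 0  ⇒  outside

inside=no margin=-3762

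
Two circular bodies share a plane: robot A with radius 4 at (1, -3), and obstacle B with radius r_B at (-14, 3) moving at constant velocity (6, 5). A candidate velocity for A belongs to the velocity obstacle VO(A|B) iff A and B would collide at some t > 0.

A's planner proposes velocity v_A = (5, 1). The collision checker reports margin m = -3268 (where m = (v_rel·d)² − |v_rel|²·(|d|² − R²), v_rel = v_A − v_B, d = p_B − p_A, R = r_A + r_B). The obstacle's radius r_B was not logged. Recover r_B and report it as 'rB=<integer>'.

m = -3268
d = (-15, 6);  v_rel = (-1, -4),  |v_rel|² = 17
v_rel×d = (-1)·(6) − (-4)·(-15) = -66
since m = R²·17 − (-66)²:  R² = (4356 + -3268) / 17 = 64
R = √64 = 8  ⇒  r_B = 8 − 4 = 4

rB=4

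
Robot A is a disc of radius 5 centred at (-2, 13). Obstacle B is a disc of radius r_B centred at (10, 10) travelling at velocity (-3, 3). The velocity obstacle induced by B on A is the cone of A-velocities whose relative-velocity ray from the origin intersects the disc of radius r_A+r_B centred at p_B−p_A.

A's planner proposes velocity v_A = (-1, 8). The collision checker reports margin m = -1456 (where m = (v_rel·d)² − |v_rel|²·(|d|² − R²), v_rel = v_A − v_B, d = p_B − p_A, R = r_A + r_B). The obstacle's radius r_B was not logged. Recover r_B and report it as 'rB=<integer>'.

m = -1456
d = (12, -3);  v_rel = (2, 5),  |v_rel|² = 29
v_rel×d = (2)·(-3) − (5)·(12) = -66
since m = R²·29 − (-66)²:  R² = (4356 + -1456) / 29 = 100
R = √100 = 10  ⇒  r_B = 10 − 5 = 5

rB=5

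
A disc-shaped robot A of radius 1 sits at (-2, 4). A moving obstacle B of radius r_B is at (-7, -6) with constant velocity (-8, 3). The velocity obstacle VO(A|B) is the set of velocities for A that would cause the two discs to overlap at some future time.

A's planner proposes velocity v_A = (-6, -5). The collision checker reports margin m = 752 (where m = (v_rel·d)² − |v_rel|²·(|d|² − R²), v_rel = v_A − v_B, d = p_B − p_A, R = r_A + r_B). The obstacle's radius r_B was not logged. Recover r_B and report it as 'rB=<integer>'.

m = 752
d = (-5, -10);  v_rel = (2, -8),  |v_rel|² = 68
v_rel×d = (2)·(-10) − (-8)·(-5) = -60
since m = R²·68 − (-60)²:  R² = (3600 + 752) / 68 = 64
R = √64 = 8  ⇒  r_B = 8 − 1 = 7

rB=7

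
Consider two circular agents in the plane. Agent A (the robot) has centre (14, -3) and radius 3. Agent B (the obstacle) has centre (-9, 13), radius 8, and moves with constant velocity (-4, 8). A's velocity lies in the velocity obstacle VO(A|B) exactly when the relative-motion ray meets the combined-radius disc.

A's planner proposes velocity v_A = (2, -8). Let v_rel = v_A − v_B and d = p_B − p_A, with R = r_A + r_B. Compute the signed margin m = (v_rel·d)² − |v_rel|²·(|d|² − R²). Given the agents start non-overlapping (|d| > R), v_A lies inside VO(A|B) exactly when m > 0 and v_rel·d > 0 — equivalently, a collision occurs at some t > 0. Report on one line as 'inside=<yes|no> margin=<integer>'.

d = (-23, 16),  |d|² = 785;  R = 3+8 = 11,  c = 785−11² = 664
v_rel = (6, -16),  |v_rel|² = 292;  v_rel·d = (6)·(-23) + (-16)·(16) = -394
292·t² + 788·t + 664 = 0  ⇒  m = (-394)² − 292·664 = -38652
m = -38652 < 0,  v_rel·d = -394 < 0  ⇒  outside

inside=no margin=-38652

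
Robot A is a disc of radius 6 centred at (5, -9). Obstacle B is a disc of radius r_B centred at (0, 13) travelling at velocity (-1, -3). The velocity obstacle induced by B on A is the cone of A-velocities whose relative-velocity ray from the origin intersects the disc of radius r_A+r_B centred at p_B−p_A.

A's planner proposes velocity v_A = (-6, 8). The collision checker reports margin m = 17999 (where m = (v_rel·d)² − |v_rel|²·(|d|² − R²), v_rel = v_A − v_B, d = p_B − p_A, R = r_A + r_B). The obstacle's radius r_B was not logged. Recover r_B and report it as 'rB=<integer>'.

m = 17999
d = (-5, 22);  v_rel = (-5, 11),  |v_rel|² = 146
v_rel×d = (-5)·(22) − (11)·(-5) = -55
since m = R²·146 − (-55)²:  R² = (3025 + 17999) / 146 = 144
R = √144 = 12  ⇒  r_B = 12 − 6 = 6

rB=6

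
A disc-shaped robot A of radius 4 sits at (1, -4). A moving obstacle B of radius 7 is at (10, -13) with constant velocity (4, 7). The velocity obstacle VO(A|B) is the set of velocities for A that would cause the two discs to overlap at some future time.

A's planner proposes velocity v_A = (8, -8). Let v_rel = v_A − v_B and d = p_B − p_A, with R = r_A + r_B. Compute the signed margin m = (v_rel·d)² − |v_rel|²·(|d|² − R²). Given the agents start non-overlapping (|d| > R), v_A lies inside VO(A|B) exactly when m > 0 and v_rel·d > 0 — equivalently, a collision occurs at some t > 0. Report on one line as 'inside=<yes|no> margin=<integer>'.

d = (9, -9),  |d|² = 162;  R = 4+7 = 11,  c = 162−11² = 41
v_rel = (4, -15),  |v_rel|² = 241;  v_rel·d = (4)·(9) + (-15)·(-9) = 171
241·t² − 342·t + 41 = 0  ⇒  m = 171² − 241·41 = 19360
m = 19360 > 0,  v_rel·d = 171 > 0  ⇒  inside

inside=yes margin=19360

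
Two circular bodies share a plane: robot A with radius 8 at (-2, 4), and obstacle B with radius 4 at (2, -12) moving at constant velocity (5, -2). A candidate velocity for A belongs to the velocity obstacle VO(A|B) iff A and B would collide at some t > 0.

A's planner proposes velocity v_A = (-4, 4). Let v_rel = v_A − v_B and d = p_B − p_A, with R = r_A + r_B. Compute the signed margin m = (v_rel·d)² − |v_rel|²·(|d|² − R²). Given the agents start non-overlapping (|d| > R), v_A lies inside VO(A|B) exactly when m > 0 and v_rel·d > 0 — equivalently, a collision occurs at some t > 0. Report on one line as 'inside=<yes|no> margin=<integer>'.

d = (4, -16),  |d|² = 272;  R = 8+4 = 12,  c = 272−12² = 128
v_rel = (-9, 6),  |v_rel|² = 117;  v_rel·d = (-9)·(4) + (6)·(-16) = -132
117·t² + 264·t + 128 = 0  ⇒  m = (-132)² − 117·128 = 2448
m = 2448 > 0,  v_rel·d = -132 < 0  ⇒  outside

inside=no margin=2448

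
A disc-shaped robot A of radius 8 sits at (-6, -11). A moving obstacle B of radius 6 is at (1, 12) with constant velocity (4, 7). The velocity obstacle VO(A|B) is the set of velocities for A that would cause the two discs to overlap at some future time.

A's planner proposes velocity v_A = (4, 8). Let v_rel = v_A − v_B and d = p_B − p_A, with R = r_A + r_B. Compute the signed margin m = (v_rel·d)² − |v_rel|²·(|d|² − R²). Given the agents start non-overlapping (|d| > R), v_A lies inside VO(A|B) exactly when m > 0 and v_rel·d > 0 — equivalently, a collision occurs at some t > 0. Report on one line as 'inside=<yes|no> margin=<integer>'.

d = (7, 23),  |d|² = 578;  R = 8+6 = 14,  c = 578−14² = 382
v_rel = (0, 1),  |v_rel|² = 1;  v_rel·d = (0)·(7) + (1)·(23) = 23
1·t² − 46·t + 382 = 0  ⇒  m = 23² − 1·382 = 147
m = 147 > 0,  v_rel·d = 23 > 0  ⇒  inside

inside=yes margin=147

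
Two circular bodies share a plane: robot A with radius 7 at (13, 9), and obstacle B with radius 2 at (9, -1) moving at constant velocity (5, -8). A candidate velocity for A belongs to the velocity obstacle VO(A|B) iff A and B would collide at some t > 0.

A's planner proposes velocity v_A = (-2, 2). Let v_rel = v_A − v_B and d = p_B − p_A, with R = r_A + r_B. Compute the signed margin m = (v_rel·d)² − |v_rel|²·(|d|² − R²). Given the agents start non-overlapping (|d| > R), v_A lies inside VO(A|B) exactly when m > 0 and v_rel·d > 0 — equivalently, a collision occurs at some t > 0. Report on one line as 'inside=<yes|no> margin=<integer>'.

d = (-4, -10),  |d|² = 116;  R = 7+2 = 9,  c = 116−9² = 35
v_rel = (-7, 10),  |v_rel|² = 149;  v_rel·d = (-7)·(-4) + (10)·(-10) = -72
149·t² + 144·t + 35 = 0  ⇒  m = (-72)² − 149·35 = -31
m = -31 < 0,  v_rel·d = -72 < 0  ⇒  outside

inside=no margin=-31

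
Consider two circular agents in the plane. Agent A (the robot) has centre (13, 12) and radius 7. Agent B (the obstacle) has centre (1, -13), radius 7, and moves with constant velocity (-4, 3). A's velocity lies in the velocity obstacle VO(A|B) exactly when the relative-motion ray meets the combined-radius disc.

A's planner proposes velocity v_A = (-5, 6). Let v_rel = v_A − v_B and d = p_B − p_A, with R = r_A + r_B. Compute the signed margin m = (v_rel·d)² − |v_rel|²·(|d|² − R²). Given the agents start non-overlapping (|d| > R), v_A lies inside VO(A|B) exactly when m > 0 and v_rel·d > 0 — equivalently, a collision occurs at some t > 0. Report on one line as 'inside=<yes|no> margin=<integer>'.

d = (-12, -25),  |d|² = 769;  R = 7+7 = 14,  c = 769−14² = 573
v_rel = (-1, 3),  |v_rel|² = 10;  v_rel·d = (-1)·(-12) + (3)·(-25) = -63
10·t² + 126·t + 573 = 0  ⇒  m = (-63)² − 10·573 = -1761
m = -1761 < 0,  v_rel·d = -63 < 0  ⇒  outside

inside=no margin=-1761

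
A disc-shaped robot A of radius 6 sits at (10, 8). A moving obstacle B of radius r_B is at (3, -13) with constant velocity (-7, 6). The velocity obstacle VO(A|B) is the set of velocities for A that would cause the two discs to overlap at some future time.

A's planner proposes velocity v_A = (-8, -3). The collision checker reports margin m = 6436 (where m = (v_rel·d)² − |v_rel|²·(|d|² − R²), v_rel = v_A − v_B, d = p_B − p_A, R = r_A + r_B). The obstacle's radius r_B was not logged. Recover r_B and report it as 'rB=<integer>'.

m = 6436
d = (-7, -21);  v_rel = (-1, -9),  |v_rel|² = 82
v_rel×d = (-1)·(-21) − (-9)·(-7) = -42
since m = R²·82 − (-42)²:  R² = (1764 + 6436) / 82 = 100
R = √100 = 10  ⇒  r_B = 10 − 6 = 4

rB=4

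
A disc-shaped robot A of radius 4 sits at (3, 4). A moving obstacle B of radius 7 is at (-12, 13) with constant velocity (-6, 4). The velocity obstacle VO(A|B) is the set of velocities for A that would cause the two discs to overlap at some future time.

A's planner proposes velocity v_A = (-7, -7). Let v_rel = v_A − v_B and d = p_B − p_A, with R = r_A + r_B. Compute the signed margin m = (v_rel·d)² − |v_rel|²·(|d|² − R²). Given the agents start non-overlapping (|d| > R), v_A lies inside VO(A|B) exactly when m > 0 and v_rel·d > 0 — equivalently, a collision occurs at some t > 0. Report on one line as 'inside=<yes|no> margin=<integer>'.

d = (-15, 9),  |d|² = 306;  R = 4+7 = 11,  c = 306−11² = 185
v_rel = (-1, -11),  |v_rel|² = 122;  v_rel·d = (-1)·(-15) + (-11)·(9) = -84
122·t² + 168·t + 185 = 0  ⇒  m = (-84)² − 122·185 = -15514
m = -15514 < 0,  v_rel·d = -84 < 0  ⇒  outside

inside=no margin=-15514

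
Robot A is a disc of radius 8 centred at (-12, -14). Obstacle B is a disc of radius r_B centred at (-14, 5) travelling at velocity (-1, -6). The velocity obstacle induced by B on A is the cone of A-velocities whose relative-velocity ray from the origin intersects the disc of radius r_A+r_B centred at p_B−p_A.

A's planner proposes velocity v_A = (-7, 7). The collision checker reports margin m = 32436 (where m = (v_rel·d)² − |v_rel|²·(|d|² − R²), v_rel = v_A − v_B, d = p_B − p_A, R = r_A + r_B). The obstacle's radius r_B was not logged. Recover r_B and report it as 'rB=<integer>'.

m = 32436
d = (-2, 19);  v_rel = (-6, 13),  |v_rel|² = 205
v_rel×d = (-6)·(19) − (13)·(-2) = -88
since m = R²·205 − (-88)²:  R² = (7744 + 32436) / 205 = 196
R = √196 = 14  ⇒  r_B = 14 − 8 = 6

rB=6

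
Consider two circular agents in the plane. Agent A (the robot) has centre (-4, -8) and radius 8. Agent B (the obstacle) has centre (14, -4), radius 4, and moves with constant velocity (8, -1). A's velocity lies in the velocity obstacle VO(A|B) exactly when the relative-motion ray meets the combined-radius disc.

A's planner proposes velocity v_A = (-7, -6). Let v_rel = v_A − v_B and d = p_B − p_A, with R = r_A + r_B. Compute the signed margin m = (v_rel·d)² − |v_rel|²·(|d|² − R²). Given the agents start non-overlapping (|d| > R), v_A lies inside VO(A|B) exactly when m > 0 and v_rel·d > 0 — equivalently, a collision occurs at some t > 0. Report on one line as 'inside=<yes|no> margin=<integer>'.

d = (18, 4),  |d|² = 340;  R = 8+4 = 12,  c = 340−12² = 196
v_rel = (-15, -5),  |v_rel|² = 250;  v_rel·d = (-15)·(18) + (-5)·(4) = -290
250·t² + 580·t + 196 = 0  ⇒  m = (-290)² − 250·196 = 35100
m = 35100 > 0,  v_rel·d = -290 < 0  ⇒  outside

inside=no margin=35100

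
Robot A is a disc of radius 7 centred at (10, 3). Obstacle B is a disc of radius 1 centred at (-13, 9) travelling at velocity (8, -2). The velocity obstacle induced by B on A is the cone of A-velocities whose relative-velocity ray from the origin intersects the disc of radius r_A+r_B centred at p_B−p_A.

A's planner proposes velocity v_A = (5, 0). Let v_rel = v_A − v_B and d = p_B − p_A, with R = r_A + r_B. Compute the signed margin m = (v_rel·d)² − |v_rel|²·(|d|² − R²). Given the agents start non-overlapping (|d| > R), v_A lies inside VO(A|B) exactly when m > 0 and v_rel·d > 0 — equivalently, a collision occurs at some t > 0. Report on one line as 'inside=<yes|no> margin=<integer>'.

d = (-23, 6),  |d|² = 565;  R = 7+1 = 8,  c = 565−8² = 501
v_rel = (-3, 2),  |v_rel|² = 13;  v_rel·d = (-3)·(-23) + (2)·(6) = 81
13·t² − 162·t + 501 = 0  ⇒  m = 81² − 13·501 = 48
m = 48 > 0,  v_rel·d = 81 > 0  ⇒  inside

inside=yes margin=48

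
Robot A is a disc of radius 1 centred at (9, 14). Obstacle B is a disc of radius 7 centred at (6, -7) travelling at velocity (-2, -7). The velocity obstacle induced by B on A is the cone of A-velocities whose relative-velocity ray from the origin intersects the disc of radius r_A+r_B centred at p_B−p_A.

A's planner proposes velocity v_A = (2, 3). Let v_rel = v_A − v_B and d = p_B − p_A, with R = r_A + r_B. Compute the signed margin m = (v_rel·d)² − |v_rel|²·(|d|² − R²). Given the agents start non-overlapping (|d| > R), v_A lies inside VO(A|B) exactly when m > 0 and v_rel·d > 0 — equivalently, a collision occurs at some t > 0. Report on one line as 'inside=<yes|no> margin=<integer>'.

d = (-3, -21),  |d|² = 450;  R = 1+7 = 8,  c = 450−8² = 386
v_rel = (4, 10),  |v_rel|² = 116;  v_rel·d = (4)·(-3) + (10)·(-21) = -222
116·t² + 444·t + 386 = 0  ⇒  m = (-222)² − 116·386 = 4508
m = 4508 > 0,  v_rel·d = -222 < 0  ⇒  outside

inside=no margin=4508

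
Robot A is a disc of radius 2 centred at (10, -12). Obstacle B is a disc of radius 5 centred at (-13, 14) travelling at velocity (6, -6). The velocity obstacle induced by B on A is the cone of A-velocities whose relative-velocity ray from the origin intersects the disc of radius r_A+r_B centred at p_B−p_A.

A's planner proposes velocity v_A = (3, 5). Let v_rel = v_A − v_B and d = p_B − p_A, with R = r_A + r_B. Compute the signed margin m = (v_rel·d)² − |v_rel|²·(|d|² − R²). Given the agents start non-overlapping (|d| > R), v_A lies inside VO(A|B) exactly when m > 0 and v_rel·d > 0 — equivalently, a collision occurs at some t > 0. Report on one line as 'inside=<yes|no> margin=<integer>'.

d = (-23, 26),  |d|² = 1205;  R = 2+5 = 7,  c = 1205−7² = 1156
v_rel = (-3, 11),  |v_rel|² = 130;  v_rel·d = (-3)·(-23) + (11)·(26) = 355
130·t² − 710·t + 1156 = 0  ⇒  m = 355² − 130·1156 = -24255
m = -24255 < 0,  v_rel·d = 355 > 0  ⇒  outside

inside=no margin=-24255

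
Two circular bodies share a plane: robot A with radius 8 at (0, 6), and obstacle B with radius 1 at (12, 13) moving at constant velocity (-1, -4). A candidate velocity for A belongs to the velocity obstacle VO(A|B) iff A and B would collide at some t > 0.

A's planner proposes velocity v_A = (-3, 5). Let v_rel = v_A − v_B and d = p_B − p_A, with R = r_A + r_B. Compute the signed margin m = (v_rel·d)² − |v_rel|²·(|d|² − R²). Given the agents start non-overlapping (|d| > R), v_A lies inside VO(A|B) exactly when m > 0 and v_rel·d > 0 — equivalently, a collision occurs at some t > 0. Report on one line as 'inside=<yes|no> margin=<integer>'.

d = (12, 7),  |d|² = 193;  R = 8+1 = 9,  c = 193−9² = 112
v_rel = (-2, 9),  |v_rel|² = 85;  v_rel·d = (-2)·(12) + (9)·(7) = 39
85·t² − 78·t + 112 = 0  ⇒  m = 39² − 85·112 = -7999
m = -7999 < 0,  v_rel·d = 39 > 0  ⇒  outside

inside=no margin=-7999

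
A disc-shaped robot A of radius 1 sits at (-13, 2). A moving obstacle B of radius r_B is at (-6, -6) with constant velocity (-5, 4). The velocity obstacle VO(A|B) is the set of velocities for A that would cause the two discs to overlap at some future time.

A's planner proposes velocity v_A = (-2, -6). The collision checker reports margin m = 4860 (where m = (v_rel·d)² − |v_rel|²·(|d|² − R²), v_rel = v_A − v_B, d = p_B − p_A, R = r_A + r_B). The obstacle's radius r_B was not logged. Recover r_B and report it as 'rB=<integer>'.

m = 4860
d = (7, -8);  v_rel = (3, -10),  |v_rel|² = 109
v_rel×d = (3)·(-8) − (-10)·(7) = 46
since m = R²·109 − 46²:  R² = (2116 + 4860) / 109 = 64
R = √64 = 8  ⇒  r_B = 8 − 1 = 7

rB=7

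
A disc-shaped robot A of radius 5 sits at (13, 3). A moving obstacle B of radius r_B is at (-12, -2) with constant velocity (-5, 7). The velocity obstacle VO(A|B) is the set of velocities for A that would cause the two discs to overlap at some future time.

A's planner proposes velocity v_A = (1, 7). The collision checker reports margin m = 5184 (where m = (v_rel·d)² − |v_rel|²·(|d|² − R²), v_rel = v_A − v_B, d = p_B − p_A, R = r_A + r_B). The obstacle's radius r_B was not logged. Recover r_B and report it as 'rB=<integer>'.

m = 5184
d = (-25, -5);  v_rel = (6, 0),  |v_rel|² = 36
v_rel×d = (6)·(-5) − (0)·(-25) = -30
since m = R²·36 − (-30)²:  R² = (900 + 5184) / 36 = 169
R = √169 = 13  ⇒  r_B = 13 − 5 = 8

rB=8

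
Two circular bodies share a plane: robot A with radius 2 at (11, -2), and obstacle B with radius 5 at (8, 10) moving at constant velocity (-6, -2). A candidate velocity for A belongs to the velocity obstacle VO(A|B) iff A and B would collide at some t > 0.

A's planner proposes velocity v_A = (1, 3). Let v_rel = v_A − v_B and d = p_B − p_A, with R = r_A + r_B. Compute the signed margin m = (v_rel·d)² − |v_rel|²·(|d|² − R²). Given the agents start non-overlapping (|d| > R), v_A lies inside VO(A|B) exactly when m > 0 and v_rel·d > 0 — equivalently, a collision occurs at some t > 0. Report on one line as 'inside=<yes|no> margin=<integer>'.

d = (-3, 12),  |d|² = 153;  R = 2+5 = 7,  c = 153−7² = 104
v_rel = (7, 5),  |v_rel|² = 74;  v_rel·d = (7)·(-3) + (5)·(12) = 39
74·t² − 78·t + 104 = 0  ⇒  m = 39² − 74·104 = -6175
m = -6175 < 0,  v_rel·d = 39 > 0  ⇒  outside

inside=no margin=-6175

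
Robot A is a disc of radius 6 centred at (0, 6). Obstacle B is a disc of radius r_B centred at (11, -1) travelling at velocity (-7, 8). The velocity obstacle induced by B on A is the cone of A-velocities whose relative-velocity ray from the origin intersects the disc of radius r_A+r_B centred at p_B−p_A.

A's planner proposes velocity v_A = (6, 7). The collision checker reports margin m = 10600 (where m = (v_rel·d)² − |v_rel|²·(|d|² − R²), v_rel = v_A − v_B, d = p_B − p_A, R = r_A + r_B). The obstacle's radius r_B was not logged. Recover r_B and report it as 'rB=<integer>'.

m = 10600
d = (11, -7);  v_rel = (13, -1),  |v_rel|² = 170
v_rel×d = (13)·(-7) − (-1)·(11) = -80
since m = R²·170 − (-80)²:  R² = (6400 + 10600) / 170 = 100
R = √100 = 10  ⇒  r_B = 10 − 6 = 4

rB=4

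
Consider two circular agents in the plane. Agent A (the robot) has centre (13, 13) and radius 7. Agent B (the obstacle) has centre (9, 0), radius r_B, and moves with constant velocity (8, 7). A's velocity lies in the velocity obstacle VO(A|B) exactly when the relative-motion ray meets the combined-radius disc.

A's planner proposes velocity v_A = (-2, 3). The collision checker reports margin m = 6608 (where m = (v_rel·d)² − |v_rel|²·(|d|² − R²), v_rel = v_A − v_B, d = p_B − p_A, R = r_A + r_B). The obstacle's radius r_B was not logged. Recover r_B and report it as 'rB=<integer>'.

m = 6608
d = (-4, -13);  v_rel = (-10, -4),  |v_rel|² = 116
v_rel×d = (-10)·(-13) − (-4)·(-4) = 114
since m = R²·116 − 114²:  R² = (12996 + 6608) / 116 = 169
R = √169 = 13  ⇒  r_B = 13 − 7 = 6

rB=6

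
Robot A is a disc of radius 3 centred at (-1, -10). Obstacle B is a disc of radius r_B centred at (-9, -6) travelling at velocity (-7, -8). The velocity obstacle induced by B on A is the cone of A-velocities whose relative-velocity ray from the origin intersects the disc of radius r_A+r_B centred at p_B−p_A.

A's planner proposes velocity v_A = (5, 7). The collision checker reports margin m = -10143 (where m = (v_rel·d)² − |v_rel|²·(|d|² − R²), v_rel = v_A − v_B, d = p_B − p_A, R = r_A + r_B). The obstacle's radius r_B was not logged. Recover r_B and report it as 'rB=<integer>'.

m = -10143
d = (-8, 4);  v_rel = (12, 15),  |v_rel|² = 369
v_rel×d = (12)·(4) − (15)·(-8) = 168
since m = R²·369 − 168²:  R² = (28224 + -10143) / 369 = 49
R = √49 = 7  ⇒  r_B = 7 − 3 = 4

rB=4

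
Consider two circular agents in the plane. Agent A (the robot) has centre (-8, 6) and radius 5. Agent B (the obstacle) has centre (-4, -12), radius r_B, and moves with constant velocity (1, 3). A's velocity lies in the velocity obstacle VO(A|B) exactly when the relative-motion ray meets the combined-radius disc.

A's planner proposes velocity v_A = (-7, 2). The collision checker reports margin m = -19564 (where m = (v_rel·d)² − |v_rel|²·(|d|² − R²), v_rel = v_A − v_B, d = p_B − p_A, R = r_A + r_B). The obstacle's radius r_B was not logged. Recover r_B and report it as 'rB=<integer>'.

m = -19564
d = (4, -18);  v_rel = (-8, -1),  |v_rel|² = 65
v_rel×d = (-8)·(-18) − (-1)·(4) = 148
since m = R²·65 − 148²:  R² = (21904 + -19564) / 65 = 36
R = √36 = 6  ⇒  r_B = 6 − 5 = 1

rB=1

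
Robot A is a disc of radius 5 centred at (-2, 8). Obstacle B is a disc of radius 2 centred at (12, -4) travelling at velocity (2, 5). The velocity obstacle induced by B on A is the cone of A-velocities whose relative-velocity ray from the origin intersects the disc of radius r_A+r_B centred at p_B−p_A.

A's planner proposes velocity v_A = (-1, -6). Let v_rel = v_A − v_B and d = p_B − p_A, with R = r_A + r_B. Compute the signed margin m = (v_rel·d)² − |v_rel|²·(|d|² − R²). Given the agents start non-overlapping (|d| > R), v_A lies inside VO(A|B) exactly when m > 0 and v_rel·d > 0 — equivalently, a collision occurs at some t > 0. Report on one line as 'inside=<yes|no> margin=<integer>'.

d = (14, -12),  |d|² = 340;  R = 5+2 = 7,  c = 340−7² = 291
v_rel = (-3, -11),  |v_rel|² = 130;  v_rel·d = (-3)·(14) + (-11)·(-12) = 90
130·t² − 180·t + 291 = 0  ⇒  m = 90² − 130·291 = -29730
m = -29730 < 0,  v_rel·d = 90 > 0  ⇒  outside

inside=no margin=-29730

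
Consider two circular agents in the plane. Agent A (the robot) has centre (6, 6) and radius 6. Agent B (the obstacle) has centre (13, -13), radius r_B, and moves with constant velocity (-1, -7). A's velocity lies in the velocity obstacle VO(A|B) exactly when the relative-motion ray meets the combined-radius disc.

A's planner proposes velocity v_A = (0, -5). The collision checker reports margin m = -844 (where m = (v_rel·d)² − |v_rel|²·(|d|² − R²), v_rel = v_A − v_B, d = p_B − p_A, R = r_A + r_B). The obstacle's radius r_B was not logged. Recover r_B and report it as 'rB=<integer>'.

m = -844
d = (7, -19);  v_rel = (1, 2),  |v_rel|² = 5
v_rel×d = (1)·(-19) − (2)·(7) = -33
since m = R²·5 − (-33)²:  R² = (1089 + -844) / 5 = 49
R = √49 = 7  ⇒  r_B = 7 − 6 = 1

rB=1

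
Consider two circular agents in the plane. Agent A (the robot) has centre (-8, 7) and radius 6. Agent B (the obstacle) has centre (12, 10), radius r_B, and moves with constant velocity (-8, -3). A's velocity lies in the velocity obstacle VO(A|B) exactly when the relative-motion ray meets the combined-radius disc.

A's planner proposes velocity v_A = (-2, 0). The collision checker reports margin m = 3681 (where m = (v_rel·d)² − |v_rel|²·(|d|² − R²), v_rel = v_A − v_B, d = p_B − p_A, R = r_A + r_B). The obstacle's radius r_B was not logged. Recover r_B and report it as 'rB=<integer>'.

m = 3681
d = (20, 3);  v_rel = (6, 3),  |v_rel|² = 45
v_rel×d = (6)·(3) − (3)·(20) = -42
since m = R²·45 − (-42)²:  R² = (1764 + 3681) / 45 = 121
R = √121 = 11  ⇒  r_B = 11 − 6 = 5

rB=5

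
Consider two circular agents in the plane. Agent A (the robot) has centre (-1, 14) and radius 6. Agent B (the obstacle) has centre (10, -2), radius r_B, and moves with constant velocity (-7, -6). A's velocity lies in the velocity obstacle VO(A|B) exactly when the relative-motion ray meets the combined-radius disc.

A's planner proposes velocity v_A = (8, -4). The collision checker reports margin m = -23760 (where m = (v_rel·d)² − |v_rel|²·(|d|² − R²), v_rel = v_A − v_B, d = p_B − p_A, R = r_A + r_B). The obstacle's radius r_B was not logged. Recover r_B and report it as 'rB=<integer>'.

m = -23760
d = (11, -16);  v_rel = (15, 2),  |v_rel|² = 229
v_rel×d = (15)·(-16) − (2)·(11) = -262
since m = R²·229 − (-262)²:  R² = (68644 + -23760) / 229 = 196
R = √196 = 14  ⇒  r_B = 14 − 6 = 8

rB=8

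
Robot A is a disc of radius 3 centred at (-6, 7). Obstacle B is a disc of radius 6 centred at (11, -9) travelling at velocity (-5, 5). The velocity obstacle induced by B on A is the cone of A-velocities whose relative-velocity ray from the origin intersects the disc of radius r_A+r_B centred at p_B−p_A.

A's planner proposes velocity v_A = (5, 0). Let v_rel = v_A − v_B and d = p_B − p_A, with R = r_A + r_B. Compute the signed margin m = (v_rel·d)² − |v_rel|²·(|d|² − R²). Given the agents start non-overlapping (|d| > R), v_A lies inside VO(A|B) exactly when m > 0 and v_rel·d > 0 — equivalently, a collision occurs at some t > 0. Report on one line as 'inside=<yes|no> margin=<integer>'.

d = (17, -16),  |d|² = 545;  R = 3+6 = 9,  c = 545−9² = 464
v_rel = (10, -5),  |v_rel|² = 125;  v_rel·d = (10)·(17) + (-5)·(-16) = 250
125·t² − 500·t + 464 = 0  ⇒  m = 250² − 125·464 = 4500
m = 4500 > 0,  v_rel·d = 250 > 0  ⇒  inside

inside=yes margin=4500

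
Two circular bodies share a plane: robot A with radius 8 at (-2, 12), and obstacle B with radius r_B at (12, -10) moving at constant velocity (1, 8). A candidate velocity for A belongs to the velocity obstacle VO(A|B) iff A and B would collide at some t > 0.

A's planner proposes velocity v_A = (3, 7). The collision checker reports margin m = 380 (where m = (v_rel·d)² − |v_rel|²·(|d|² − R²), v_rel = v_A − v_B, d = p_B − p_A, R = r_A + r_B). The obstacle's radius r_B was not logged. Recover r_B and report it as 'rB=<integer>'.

m = 380
d = (14, -22);  v_rel = (2, -1),  |v_rel|² = 5
v_rel×d = (2)·(-22) − (-1)·(14) = -30
since m = R²·5 − (-30)²:  R² = (900 + 380) / 5 = 256
R = √256 = 16  ⇒  r_B = 16 − 8 = 8

rB=8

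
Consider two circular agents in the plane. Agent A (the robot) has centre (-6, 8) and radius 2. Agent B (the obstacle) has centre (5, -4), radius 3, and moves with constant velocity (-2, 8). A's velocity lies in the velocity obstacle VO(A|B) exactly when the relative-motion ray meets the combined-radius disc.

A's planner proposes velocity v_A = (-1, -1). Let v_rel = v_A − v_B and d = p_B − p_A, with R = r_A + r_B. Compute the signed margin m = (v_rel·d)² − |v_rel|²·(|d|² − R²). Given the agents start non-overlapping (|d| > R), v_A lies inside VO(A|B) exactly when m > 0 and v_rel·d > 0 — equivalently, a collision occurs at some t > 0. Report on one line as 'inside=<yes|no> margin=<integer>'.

d = (11, -12),  |d|² = 265;  R = 2+3 = 5,  c = 265−5² = 240
v_rel = (1, -9),  |v_rel|² = 82;  v_rel·d = (1)·(11) + (-9)·(-12) = 119
82·t² − 238·t + 240 = 0  ⇒  m = 119² − 82·240 = -5519
m = -5519 < 0,  v_rel·d = 119 > 0  ⇒  outside

inside=no margin=-5519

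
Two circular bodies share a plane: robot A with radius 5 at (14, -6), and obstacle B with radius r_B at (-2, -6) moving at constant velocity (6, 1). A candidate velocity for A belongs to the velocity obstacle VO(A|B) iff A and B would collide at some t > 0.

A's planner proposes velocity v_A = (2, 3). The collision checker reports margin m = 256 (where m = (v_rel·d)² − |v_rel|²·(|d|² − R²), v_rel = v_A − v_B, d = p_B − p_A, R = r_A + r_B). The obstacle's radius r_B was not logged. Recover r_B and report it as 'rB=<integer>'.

m = 256
d = (-16, 0);  v_rel = (-4, 2),  |v_rel|² = 20
v_rel×d = (-4)·(0) − (2)·(-16) = 32
since m = R²·20 − 32²:  R² = (1024 + 256) / 20 = 64
R = √64 = 8  ⇒  r_B = 8 − 5 = 3

rB=3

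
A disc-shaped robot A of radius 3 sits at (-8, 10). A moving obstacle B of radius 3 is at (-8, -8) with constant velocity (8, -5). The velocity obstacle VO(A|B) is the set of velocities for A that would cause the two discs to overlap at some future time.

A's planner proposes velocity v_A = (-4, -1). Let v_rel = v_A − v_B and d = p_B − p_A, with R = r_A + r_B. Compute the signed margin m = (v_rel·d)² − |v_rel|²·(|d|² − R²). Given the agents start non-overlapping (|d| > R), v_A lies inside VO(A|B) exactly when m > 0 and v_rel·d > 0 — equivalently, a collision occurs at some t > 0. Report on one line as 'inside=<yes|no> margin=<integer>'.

d = (0, -18),  |d|² = 324;  R = 3+3 = 6,  c = 324−6² = 288
v_rel = (-12, 4),  |v_rel|² = 160;  v_rel·d = (-12)·(0) + (4)·(-18) = -72
160·t² + 144·t + 288 = 0  ⇒  m = (-72)² − 160·288 = -40896
m = -40896 < 0,  v_rel·d = -72 < 0  ⇒  outside

inside=no margin=-40896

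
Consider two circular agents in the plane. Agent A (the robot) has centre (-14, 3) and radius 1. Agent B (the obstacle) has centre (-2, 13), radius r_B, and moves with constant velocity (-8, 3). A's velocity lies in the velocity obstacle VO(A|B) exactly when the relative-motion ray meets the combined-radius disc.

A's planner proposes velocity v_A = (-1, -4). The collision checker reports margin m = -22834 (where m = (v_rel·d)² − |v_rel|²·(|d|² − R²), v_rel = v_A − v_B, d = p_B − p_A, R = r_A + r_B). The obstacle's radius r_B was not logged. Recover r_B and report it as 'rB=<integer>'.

m = -22834
d = (12, 10);  v_rel = (7, -7),  |v_rel|² = 98
v_rel×d = (7)·(10) − (-7)·(12) = 154
since m = R²·98 − 154²:  R² = (23716 + -22834) / 98 = 9
R = √9 = 3  ⇒  r_B = 3 − 1 = 2

rB=2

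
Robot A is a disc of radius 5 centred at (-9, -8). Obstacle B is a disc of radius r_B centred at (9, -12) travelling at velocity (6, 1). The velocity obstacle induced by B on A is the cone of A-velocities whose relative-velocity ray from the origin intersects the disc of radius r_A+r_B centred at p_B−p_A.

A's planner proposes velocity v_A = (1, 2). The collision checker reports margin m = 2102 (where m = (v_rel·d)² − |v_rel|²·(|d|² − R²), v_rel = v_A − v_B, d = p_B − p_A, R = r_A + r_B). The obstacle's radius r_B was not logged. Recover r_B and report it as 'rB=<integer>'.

m = 2102
d = (18, -4);  v_rel = (-5, 1),  |v_rel|² = 26
v_rel×d = (-5)·(-4) − (1)·(18) = 2
since m = R²·26 − 2²:  R² = (4 + 2102) / 26 = 81
R = √81 = 9  ⇒  r_B = 9 − 5 = 4

rB=4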